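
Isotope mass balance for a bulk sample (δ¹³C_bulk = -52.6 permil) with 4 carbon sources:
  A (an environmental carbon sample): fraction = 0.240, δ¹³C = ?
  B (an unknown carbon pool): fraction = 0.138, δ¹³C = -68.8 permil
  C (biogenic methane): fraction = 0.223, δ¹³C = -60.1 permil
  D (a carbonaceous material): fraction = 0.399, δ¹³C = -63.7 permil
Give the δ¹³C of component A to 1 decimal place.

Isotope mass balance: δ_bulk = Σ fᵢ·δᵢ.
-52.6 = 0.240×δ_A + 0.138×(-68.8) + 0.223×(-60.1) + 0.399×(-63.7)
0.240·δ_A = -52.6 − (-48.313) = -4.287
δ_A = -4.287 / 0.240 = -17.86 permil

-17.9 permil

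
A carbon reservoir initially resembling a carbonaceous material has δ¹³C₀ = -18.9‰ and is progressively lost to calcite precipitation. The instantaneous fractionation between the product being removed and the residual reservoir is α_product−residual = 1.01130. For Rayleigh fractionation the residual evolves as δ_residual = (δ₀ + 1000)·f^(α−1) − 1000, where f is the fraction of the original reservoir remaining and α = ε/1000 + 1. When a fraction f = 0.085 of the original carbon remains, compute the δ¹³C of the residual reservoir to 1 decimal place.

Rayleigh residual: δ_res = (δ₀ + 1000)·f^(α−1) − 1000
α − 1 = 0.01130
f^(α−1) = 0.085^(0.01130) = 0.972529
δ_res = (-18.9 + 1000) × 0.972529 − 1000 = 954.148 − 1000 = -45.85‰

-45.9‰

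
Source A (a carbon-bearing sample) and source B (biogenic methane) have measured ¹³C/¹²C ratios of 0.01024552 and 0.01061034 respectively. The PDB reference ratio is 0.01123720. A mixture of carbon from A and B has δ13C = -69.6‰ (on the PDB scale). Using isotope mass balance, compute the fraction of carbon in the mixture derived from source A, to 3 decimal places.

0.426

δ_A = (0.01024552/0.01123720 − 1)×1000 = (0.911750 − 1)×1000 = -88.250‰
δ_B = (0.01061034/0.01123720 − 1)×1000 = (0.944216 − 1)×1000 = -55.784‰
f_A = (δ_mix − δ_B)/(δ_A − δ_B) = (-69.6 − (-55.784))/(-88.250 − (-55.784))
f_A = -13.816 / -32.465 = 0.4255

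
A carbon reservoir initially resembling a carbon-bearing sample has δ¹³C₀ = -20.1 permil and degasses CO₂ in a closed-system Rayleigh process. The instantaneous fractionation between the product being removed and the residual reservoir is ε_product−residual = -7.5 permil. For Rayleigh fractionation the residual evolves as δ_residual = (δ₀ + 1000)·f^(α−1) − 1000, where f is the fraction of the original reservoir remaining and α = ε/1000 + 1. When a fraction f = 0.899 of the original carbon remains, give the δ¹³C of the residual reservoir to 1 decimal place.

-19.3 permil

Rayleigh residual: δ_res = (δ₀ + 1000)·f^(α−1) − 1000
α = ε/1000 + 1 = 0.99250, so α − 1 = -0.00750
f^(α−1) = 0.899^(-0.00750) = 1.000799
δ_res = (-20.1 + 1000) × 1.000799 − 1000 = 980.683 − 1000 = -19.32 permil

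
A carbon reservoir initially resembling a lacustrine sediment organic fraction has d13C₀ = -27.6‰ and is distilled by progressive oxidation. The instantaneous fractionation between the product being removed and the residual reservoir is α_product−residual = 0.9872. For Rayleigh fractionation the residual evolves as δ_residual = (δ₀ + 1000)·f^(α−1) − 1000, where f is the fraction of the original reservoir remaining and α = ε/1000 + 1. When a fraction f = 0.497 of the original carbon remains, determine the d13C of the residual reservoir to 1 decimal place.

Rayleigh residual: δ_res = (δ₀ + 1000)·f^(α−1) − 1000
α − 1 = -0.01280
f^(α−1) = 0.497^(-0.01280) = 1.008989
δ_res = (-27.6 + 1000) × 1.008989 − 1000 = 981.141 − 1000 = -18.86‰

-18.9‰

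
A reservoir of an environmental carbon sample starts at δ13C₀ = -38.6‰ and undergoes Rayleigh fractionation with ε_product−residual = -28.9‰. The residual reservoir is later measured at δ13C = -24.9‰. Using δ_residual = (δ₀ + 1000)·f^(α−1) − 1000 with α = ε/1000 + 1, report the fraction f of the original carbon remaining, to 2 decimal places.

α − 1 = ε/1000 = -0.0289
(δ_res + 1000)/(δ₀ + 1000) = (-24.9 + 1000)/(-38.6 + 1000) = 975.1/961.4 = 1.014250
f = 1.014250^(1/-0.0289) = exp(ln(1.014250)/-0.0289) = exp(0.01415/-0.0289)
f = exp(-0.4896) = 0.6129

0.61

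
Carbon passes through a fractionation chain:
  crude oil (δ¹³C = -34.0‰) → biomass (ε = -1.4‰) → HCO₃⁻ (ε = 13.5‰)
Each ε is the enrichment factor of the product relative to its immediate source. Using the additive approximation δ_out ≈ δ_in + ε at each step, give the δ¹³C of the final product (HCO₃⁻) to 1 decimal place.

-21.9‰

step 1: δ ≈ -34.0 + (-1.4) = -35.4‰
step 2: δ ≈ -35.4 + (13.5) = -21.9‰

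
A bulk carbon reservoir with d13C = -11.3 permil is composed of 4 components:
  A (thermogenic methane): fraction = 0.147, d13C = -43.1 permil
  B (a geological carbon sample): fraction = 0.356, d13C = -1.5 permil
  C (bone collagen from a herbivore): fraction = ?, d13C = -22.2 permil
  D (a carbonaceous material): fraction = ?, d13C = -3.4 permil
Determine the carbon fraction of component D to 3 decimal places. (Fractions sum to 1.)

0.351

Let f_D and f_C be the unknown fractions; fractions sum to 1 so f_D + f_C = 0.497.
Mass balance: Σ fᵢ·δᵢ = δ_bulk ⇒ f_D·(-3.4) + f_C·(-22.2) = -11.3 − (-6.870) = -4.430
Substitute f_C = 0.497 − f_D:
f_D·(-3.4 − -22.2) = -4.430 − 0.497×(-22.2) = 6.603
f_D = 6.603 / 18.8 = 0.3512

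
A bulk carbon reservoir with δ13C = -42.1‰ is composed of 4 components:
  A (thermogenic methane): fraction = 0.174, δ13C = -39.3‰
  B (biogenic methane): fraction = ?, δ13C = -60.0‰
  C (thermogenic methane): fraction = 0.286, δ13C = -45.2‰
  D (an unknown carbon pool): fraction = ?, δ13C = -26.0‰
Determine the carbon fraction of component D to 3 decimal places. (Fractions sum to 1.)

Let f_D and f_B be the unknown fractions; fractions sum to 1 so f_D + f_B = 0.540.
Mass balance: Σ fᵢ·δᵢ = δ_bulk ⇒ f_D·(-26.0) + f_B·(-60.0) = -42.1 − (-19.765) = -22.335
Substitute f_B = 0.540 − f_D:
f_D·(-26.0 − -60.0) = -22.335 − 0.540×(-60.0) = 10.065
f_D = 10.065 / 34.0 = 0.2960

0.296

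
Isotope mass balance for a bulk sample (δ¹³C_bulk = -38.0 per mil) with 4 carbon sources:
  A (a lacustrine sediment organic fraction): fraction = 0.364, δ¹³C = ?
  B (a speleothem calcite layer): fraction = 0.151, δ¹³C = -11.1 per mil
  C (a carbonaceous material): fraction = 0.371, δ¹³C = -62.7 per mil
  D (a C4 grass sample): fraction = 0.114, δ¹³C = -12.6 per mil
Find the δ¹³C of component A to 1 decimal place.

Isotope mass balance: δ_bulk = Σ fᵢ·δᵢ.
-38.0 = 0.364×δ_A + 0.151×(-11.1) + 0.371×(-62.7) + 0.114×(-12.6)
0.364·δ_A = -38.0 − (-26.374) = -11.626
δ_A = -11.626 / 0.364 = -31.94 per mil

-31.9 per mil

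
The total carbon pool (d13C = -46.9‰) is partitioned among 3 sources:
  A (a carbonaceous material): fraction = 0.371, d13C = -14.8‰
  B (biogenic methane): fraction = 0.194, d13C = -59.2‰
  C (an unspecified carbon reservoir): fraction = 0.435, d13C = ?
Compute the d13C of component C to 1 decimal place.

-68.8‰

Isotope mass balance: δ_bulk = Σ fᵢ·δᵢ.
-46.9 = 0.371×(-14.8) + 0.194×(-59.2) + 0.435×δ_C
0.435·δ_C = -46.9 − (-16.976) = -29.924
δ_C = -29.924 / 0.435 = -68.79‰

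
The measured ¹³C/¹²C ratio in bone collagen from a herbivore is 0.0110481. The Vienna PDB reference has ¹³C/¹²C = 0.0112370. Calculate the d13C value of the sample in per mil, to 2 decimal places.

-16.81 per mil

d13C = (R_sample / R_standard − 1) × 1000
R_sample / R_standard = 0.0110481 / 0.0112370 = 0.983189
d13C = (0.983189 − 1) × 1000 = -16.811 per mil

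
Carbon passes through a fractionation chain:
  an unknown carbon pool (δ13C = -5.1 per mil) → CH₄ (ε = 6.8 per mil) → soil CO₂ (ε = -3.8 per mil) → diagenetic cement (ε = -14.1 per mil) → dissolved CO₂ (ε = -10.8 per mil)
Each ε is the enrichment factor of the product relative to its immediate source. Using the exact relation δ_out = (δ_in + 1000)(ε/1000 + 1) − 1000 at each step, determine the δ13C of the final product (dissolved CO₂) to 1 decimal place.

step 1: δ = (-5.10 + 1000)·(6.8/1000 + 1) − 1000 = 1.67 per mil
step 2: δ = (1.67 + 1000)·(-3.8/1000 + 1) − 1000 = -2.14 per mil
step 3: δ = (-2.14 + 1000)·(-14.1/1000 + 1) − 1000 = -16.21 per mil
step 4: δ = (-16.21 + 1000)·(-10.8/1000 + 1) − 1000 = -26.84 per mil

-26.8 per mil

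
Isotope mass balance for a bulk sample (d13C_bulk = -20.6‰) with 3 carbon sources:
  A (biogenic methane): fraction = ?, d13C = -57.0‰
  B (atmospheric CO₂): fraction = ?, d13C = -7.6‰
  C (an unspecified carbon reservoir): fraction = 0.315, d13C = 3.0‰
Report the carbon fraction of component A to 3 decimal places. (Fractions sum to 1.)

0.331

Let f_A and f_B be the unknown fractions; fractions sum to 1 so f_A + f_B = 0.685.
Mass balance: Σ fᵢ·δᵢ = δ_bulk ⇒ f_A·(-57.0) + f_B·(-7.6) = -20.6 − (0.945) = -21.545
Substitute f_B = 0.685 − f_A:
f_A·(-57.0 − -7.6) = -21.545 − 0.685×(-7.6) = -16.339
f_A = -16.339 / -49.4 = 0.3307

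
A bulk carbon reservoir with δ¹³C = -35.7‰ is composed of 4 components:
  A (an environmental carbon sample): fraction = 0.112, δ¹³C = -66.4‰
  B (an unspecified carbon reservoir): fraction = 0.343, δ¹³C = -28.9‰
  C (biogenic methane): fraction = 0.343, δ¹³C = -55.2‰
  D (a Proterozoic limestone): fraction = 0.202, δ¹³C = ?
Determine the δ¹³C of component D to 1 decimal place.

Isotope mass balance: δ_bulk = Σ fᵢ·δᵢ.
-35.7 = 0.112×(-66.4) + 0.343×(-28.9) + 0.343×(-55.2) + 0.202×δ_D
0.202·δ_D = -35.7 − (-36.283) = 0.583
δ_D = 0.583 / 0.202 = 2.89‰

2.9‰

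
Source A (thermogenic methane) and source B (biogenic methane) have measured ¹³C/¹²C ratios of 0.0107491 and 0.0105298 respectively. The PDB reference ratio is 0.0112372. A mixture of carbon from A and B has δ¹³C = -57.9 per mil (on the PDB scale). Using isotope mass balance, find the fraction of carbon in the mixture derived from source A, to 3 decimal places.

δ_A = (0.0107491/0.0112372 − 1)×1000 = (0.956564 − 1)×1000 = -43.436 per mil
δ_B = (0.0105298/0.0112372 − 1)×1000 = (0.937048 − 1)×1000 = -62.952 per mil
f_A = (δ_mix − δ_B)/(δ_A − δ_B) = (-57.9 − (-62.952))/(-43.436 − (-62.952))
f_A = 5.052 / 19.516 = 0.2589

0.259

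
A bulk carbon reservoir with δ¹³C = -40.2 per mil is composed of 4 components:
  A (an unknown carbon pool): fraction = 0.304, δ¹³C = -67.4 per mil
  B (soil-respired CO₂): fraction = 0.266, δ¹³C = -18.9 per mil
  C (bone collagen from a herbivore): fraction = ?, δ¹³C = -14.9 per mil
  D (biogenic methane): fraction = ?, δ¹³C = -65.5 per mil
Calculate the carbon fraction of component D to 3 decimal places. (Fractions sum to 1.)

0.164

Let f_D and f_C be the unknown fractions; fractions sum to 1 so f_D + f_C = 0.430.
Mass balance: Σ fᵢ·δᵢ = δ_bulk ⇒ f_D·(-65.5) + f_C·(-14.9) = -40.2 − (-25.517) = -14.683
Substitute f_C = 0.430 − f_D:
f_D·(-65.5 − -14.9) = -14.683 − 0.430×(-14.9) = -8.276
f_D = -8.276 / -50.6 = 0.1636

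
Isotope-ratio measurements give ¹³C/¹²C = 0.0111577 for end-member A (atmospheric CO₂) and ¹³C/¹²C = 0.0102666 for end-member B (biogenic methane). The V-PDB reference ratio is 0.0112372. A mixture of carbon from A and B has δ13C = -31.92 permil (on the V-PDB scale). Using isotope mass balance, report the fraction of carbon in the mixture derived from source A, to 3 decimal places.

0.687

δ_A = (0.0111577/0.0112372 − 1)×1000 = (0.992925 − 1)×1000 = -7.075 permil
δ_B = (0.0102666/0.0112372 − 1)×1000 = (0.913626 − 1)×1000 = -86.374 permil
f_A = (δ_mix − δ_B)/(δ_A − δ_B) = (-31.92 − (-86.374))/(-7.075 − (-86.374))
f_A = 54.454 / 79.299 = 0.6867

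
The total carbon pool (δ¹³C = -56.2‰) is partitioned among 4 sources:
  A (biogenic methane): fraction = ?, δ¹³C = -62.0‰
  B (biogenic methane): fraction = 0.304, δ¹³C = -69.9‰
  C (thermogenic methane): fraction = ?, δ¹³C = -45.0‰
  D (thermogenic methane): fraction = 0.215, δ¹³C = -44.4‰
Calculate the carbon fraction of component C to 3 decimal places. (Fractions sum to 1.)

0.260

Let f_C and f_A be the unknown fractions; fractions sum to 1 so f_C + f_A = 0.481.
Mass balance: Σ fᵢ·δᵢ = δ_bulk ⇒ f_C·(-45.0) + f_A·(-62.0) = -56.2 − (-30.796) = -25.404
Substitute f_A = 0.481 − f_C:
f_C·(-45.0 − -62.0) = -25.404 − 0.481×(-62.0) = 4.418
f_C = 4.418 / 17.0 = 0.2599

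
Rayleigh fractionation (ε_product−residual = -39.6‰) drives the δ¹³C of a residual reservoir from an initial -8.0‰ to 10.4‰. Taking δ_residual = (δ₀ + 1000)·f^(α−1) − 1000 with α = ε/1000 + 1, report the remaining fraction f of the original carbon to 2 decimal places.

α − 1 = ε/1000 = -0.0396
(δ_res + 1000)/(δ₀ + 1000) = (10.4 + 1000)/(-8.0 + 1000) = 1010.4/992.0 = 1.018548
f = 1.018548^(1/-0.0396) = exp(ln(1.018548)/-0.0396) = exp(0.01838/-0.0396)
f = exp(-0.4641) = 0.6287

0.63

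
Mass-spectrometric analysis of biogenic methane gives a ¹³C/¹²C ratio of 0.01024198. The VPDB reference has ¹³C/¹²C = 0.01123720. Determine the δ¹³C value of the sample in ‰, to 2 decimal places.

δ¹³C = (R_sample / R_standard − 1) × 1000
R_sample / R_standard = 0.01024198 / 0.01123720 = 0.911435
δ¹³C = (0.911435 − 1) × 1000 = -88.565‰

-88.56‰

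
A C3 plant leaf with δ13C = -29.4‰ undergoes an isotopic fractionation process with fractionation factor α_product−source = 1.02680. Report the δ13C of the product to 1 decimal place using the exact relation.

-3.4‰

δ_product = (δ_source + 1000)·α − 1000
δ_product = (-29.4 + 1000) × 1.02680 − 1000
δ_product = 996.612 − 1000 = -3.39‰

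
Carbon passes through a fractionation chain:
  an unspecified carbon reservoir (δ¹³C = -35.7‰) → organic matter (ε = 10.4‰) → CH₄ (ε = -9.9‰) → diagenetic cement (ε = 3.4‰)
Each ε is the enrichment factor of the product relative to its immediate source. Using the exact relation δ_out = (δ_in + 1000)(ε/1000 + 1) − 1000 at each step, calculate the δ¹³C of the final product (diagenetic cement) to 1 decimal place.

-32.0‰

step 1: δ = (-35.70 + 1000)·(10.4/1000 + 1) − 1000 = -25.67‰
step 2: δ = (-25.67 + 1000)·(-9.9/1000 + 1) − 1000 = -35.32‰
step 3: δ = (-35.32 + 1000)·(3.4/1000 + 1) − 1000 = -32.04‰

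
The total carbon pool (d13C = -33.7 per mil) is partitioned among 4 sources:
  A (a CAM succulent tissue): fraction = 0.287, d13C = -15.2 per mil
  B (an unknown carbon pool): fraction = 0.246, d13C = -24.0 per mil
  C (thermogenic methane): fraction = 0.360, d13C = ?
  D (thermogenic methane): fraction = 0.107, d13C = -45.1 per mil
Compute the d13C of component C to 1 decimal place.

-51.7 per mil

Isotope mass balance: δ_bulk = Σ fᵢ·δᵢ.
-33.7 = 0.287×(-15.2) + 0.246×(-24.0) + 0.360×δ_C + 0.107×(-45.1)
0.360·δ_C = -33.7 − (-15.092) = -18.608
δ_C = -18.608 / 0.360 = -51.69 per mil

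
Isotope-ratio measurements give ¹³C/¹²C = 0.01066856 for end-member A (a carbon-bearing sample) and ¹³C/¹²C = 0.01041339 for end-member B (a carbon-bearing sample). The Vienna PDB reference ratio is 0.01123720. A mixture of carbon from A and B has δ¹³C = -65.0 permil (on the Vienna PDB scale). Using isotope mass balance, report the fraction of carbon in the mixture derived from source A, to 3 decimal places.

0.366

δ_A = (0.01066856/0.01123720 − 1)×1000 = (0.949397 − 1)×1000 = -50.603 permil
δ_B = (0.01041339/0.01123720 − 1)×1000 = (0.926689 − 1)×1000 = -73.311 permil
f_A = (δ_mix − δ_B)/(δ_A − δ_B) = (-65.0 − (-73.311))/(-50.603 − (-73.311))
f_A = 8.311 / 22.708 = 0.3660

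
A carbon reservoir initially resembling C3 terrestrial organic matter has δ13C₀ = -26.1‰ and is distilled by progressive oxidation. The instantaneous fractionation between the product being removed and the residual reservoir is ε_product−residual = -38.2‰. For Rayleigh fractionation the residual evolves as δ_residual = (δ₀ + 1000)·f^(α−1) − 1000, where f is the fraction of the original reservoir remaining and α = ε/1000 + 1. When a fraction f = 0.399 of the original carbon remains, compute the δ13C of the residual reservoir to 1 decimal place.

Rayleigh residual: δ_res = (δ₀ + 1000)·f^(α−1) − 1000
α = ε/1000 + 1 = 0.96180, so α − 1 = -0.03820
f^(α−1) = 0.399^(-0.03820) = 1.035721
δ_res = (-26.1 + 1000) × 1.035721 − 1000 = 1008.689 − 1000 = 8.69‰

8.7‰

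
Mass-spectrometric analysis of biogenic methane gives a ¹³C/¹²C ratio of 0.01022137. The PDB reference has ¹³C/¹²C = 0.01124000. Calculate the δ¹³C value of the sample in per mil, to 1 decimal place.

-90.6 per mil

δ¹³C = (R_sample / R_standard − 1) × 1000
R_sample / R_standard = 0.01022137 / 0.01124000 = 0.909375
δ¹³C = (0.909375 − 1) × 1000 = -90.63 per mil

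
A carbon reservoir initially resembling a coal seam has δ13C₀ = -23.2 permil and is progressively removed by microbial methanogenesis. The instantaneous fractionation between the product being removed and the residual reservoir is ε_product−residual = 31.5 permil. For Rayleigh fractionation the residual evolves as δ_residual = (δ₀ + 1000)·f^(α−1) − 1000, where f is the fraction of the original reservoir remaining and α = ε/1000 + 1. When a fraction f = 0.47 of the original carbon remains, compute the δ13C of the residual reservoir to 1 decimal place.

-46.2 permil

Rayleigh residual: δ_res = (δ₀ + 1000)·f^(α−1) − 1000
α = ε/1000 + 1 = 1.03150, so α − 1 = 0.03150
f^(α−1) = 0.47^(0.03150) = 0.976497
δ_res = (-23.2 + 1000) × 0.976497 − 1000 = 953.843 − 1000 = -46.16 permil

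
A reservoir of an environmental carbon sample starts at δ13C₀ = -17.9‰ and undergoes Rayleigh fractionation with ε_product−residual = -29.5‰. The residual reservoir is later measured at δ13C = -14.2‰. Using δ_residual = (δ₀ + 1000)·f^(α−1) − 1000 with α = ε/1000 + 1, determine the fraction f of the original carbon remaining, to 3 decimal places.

α − 1 = ε/1000 = -0.0295
(δ_res + 1000)/(δ₀ + 1000) = (-14.2 + 1000)/(-17.9 + 1000) = 985.8/982.1 = 1.003767
f = 1.003767^(1/-0.0295) = exp(ln(1.003767)/-0.0295) = exp(0.00376/-0.0295)
f = exp(-0.1275) = 0.8803

0.880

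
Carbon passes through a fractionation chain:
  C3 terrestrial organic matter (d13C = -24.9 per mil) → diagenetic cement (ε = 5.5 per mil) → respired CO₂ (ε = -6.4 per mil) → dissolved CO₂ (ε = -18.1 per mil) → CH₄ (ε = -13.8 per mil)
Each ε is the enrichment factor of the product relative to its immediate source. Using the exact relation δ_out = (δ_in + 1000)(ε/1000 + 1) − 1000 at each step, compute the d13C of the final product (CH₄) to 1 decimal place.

-56.6 per mil

step 1: δ = (-24.90 + 1000)·(5.5/1000 + 1) − 1000 = -19.54 per mil
step 2: δ = (-19.54 + 1000)·(-6.4/1000 + 1) − 1000 = -25.81 per mil
step 3: δ = (-25.81 + 1000)·(-18.1/1000 + 1) − 1000 = -43.44 per mil
step 4: δ = (-43.44 + 1000)·(-13.8/1000 + 1) − 1000 = -56.65 per mil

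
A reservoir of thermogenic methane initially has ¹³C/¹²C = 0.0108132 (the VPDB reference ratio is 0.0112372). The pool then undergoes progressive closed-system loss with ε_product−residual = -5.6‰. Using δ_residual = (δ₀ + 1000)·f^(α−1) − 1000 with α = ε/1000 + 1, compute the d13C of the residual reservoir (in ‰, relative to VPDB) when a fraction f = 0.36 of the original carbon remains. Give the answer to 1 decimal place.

δ₀ = (0.0108132/0.0112372 − 1)×1000 = (0.962268 − 1)×1000 = -37.732‰
α − 1 = ε/1000 = -0.0056
f^(α−1) = 0.36^(-0.0056) = 1.005738
δ_res = (-37.732 + 1000) × 1.005738 − 1000 = 967.789 − 1000 = -32.21‰

-32.2‰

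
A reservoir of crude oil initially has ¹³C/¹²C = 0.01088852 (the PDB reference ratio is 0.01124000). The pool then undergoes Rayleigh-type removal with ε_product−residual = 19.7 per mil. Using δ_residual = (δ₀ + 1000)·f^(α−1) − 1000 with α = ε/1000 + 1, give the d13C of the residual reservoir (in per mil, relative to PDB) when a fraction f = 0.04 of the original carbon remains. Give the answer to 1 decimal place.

δ₀ = (0.01088852/0.01124000 − 1)×1000 = (0.968730 − 1)×1000 = -31.270 per mil
α − 1 = ε/1000 = 0.0197
f^(α−1) = 0.04^(0.0197) = 0.938557
δ_res = (-31.270 + 1000) × 0.938557 − 1000 = 909.208 − 1000 = -90.79 per mil

-90.8 per mil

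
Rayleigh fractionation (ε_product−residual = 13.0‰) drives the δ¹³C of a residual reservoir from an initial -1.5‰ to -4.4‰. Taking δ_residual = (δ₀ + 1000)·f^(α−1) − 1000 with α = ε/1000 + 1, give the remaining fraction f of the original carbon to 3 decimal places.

0.800

α − 1 = ε/1000 = 0.0130
(δ_res + 1000)/(δ₀ + 1000) = (-4.4 + 1000)/(-1.5 + 1000) = 995.6/998.5 = 0.997096
f = 0.997096^(1/0.0130) = exp(ln(0.997096)/0.0130) = exp(-0.00291/0.0130)
f = exp(-0.2237) = 0.7995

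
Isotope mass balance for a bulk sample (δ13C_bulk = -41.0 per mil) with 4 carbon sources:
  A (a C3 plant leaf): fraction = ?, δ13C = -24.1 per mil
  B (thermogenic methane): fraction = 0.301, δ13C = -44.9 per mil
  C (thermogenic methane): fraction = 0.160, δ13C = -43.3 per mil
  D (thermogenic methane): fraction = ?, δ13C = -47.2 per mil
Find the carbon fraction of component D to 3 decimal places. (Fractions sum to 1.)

Let f_D and f_A be the unknown fractions; fractions sum to 1 so f_D + f_A = 0.539.
Mass balance: Σ fᵢ·δᵢ = δ_bulk ⇒ f_D·(-47.2) + f_A·(-24.1) = -41.0 − (-20.443) = -20.557
Substitute f_A = 0.539 − f_D:
f_D·(-47.2 − -24.1) = -20.557 − 0.539×(-24.1) = -7.567
f_D = -7.567 / -23.1 = 0.3276

0.328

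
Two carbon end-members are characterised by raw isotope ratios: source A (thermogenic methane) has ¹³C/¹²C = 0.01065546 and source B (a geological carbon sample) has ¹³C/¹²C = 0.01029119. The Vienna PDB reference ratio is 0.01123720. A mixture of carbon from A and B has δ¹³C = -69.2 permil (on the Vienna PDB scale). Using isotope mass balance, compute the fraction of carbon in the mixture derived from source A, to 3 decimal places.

δ_A = (0.01065546/0.01123720 − 1)×1000 = (0.948231 − 1)×1000 = -51.769 permil
δ_B = (0.01029119/0.01123720 − 1)×1000 = (0.915814 − 1)×1000 = -84.186 permil
f_A = (δ_mix − δ_B)/(δ_A − δ_B) = (-69.2 − (-84.186))/(-51.769 − (-84.186))
f_A = 14.986 / 32.416 = 0.4623

0.462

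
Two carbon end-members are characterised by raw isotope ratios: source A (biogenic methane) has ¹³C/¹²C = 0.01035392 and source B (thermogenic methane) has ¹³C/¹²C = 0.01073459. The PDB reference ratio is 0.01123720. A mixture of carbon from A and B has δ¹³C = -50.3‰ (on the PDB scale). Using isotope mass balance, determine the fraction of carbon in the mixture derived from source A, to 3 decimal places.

0.165

δ_A = (0.01035392/0.01123720 − 1)×1000 = (0.921397 − 1)×1000 = -78.603‰
δ_B = (0.01073459/0.01123720 − 1)×1000 = (0.955273 − 1)×1000 = -44.727‰
f_A = (δ_mix − δ_B)/(δ_A − δ_B) = (-50.3 − (-44.727))/(-78.603 − (-44.727))
f_A = -5.573 / -33.876 = 0.1645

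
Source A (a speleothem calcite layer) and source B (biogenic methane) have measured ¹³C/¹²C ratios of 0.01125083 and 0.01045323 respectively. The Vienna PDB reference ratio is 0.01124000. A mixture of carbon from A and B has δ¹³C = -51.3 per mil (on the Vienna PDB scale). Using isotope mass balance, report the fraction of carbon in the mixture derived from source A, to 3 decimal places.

0.263

δ_A = (0.01125083/0.01124000 − 1)×1000 = (1.000964 − 1)×1000 = 0.964 per mil
δ_B = (0.01045323/0.01124000 − 1)×1000 = (0.930003 − 1)×1000 = -69.997 per mil
f_A = (δ_mix − δ_B)/(δ_A − δ_B) = (-51.3 − (-69.997))/(0.964 − (-69.997))
f_A = 18.697 / 70.961 = 0.2635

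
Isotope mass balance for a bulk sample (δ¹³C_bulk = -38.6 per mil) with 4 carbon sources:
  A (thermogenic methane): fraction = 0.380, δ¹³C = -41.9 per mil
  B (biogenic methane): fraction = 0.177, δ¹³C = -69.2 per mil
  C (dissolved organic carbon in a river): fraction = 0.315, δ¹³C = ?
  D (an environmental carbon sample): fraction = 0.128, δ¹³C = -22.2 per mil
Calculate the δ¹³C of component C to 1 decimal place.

-24.1 per mil

Isotope mass balance: δ_bulk = Σ fᵢ·δᵢ.
-38.6 = 0.380×(-41.9) + 0.177×(-69.2) + 0.315×δ_C + 0.128×(-22.2)
0.315·δ_C = -38.6 − (-31.012) = -7.588
δ_C = -7.588 / 0.315 = -24.09 per mil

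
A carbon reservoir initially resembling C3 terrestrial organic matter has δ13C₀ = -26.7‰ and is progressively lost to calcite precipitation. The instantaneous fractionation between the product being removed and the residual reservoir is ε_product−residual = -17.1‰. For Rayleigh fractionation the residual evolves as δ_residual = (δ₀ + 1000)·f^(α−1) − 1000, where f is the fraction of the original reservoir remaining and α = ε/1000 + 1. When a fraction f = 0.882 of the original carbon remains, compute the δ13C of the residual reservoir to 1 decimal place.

-24.6‰

Rayleigh residual: δ_res = (δ₀ + 1000)·f^(α−1) − 1000
α = ε/1000 + 1 = 0.98290, so α − 1 = -0.01710
f^(α−1) = 0.882^(-0.01710) = 1.002149
δ_res = (-26.7 + 1000) × 1.002149 − 1000 = 975.392 − 1000 = -24.61‰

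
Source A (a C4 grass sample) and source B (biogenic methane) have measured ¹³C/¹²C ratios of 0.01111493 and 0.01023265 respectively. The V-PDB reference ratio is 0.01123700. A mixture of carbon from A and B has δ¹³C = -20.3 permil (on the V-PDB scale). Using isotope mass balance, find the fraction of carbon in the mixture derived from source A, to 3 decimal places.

δ_A = (0.01111493/0.01123700 − 1)×1000 = (0.989137 − 1)×1000 = -10.863 permil
δ_B = (0.01023265/0.01123700 − 1)×1000 = (0.910621 − 1)×1000 = -89.379 permil
f_A = (δ_mix − δ_B)/(δ_A − δ_B) = (-20.3 − (-89.379))/(-10.863 − (-89.379))
f_A = 69.079 / 78.516 = 0.8798

0.880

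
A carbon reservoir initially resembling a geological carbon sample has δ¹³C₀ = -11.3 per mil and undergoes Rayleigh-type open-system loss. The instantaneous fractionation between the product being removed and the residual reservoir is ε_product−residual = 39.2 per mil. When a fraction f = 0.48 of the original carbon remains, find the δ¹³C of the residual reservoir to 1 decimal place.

Rayleigh residual: δ_res = (δ₀ + 1000)·f^(α−1) − 1000
α = ε/1000 + 1 = 1.03920, so α − 1 = 0.03920
f^(α−1) = 0.48^(0.03920) = 0.971638
δ_res = (-11.3 + 1000) × 0.971638 − 1000 = 960.659 − 1000 = -39.34 per mil

-39.3 per mil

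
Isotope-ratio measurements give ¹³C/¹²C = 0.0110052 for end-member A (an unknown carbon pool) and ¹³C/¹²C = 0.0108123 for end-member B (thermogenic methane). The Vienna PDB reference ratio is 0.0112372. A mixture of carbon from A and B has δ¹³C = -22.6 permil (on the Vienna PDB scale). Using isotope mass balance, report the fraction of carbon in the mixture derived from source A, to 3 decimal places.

0.886

δ_A = (0.0110052/0.0112372 − 1)×1000 = (0.979354 − 1)×1000 = -20.646 permil
δ_B = (0.0108123/0.0112372 − 1)×1000 = (0.962188 − 1)×1000 = -37.812 permil
f_A = (δ_mix − δ_B)/(δ_A − δ_B) = (-22.6 − (-37.812))/(-20.646 − (-37.812))
f_A = 15.212 / 17.166 = 0.8862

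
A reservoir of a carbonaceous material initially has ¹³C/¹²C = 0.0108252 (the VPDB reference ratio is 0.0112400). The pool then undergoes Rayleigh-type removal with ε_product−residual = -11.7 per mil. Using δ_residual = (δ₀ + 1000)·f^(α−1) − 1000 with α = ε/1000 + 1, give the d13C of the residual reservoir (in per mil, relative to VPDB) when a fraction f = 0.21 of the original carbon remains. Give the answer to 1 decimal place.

-19.2 per mil

δ₀ = (0.0108252/0.0112400 − 1)×1000 = (0.963096 − 1)×1000 = -36.904 per mil
α − 1 = ε/1000 = -0.0117
f^(α−1) = 0.21^(-0.0117) = 1.018427
δ_res = (-36.904 + 1000) × 1.018427 − 1000 = 980.843 − 1000 = -19.16 per mil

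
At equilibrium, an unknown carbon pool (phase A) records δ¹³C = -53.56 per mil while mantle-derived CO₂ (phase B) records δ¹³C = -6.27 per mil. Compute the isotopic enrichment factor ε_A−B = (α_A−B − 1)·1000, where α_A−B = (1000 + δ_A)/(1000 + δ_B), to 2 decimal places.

α_A−B = (1000 + -53.56) / (1000 + -6.27) = 946.44 / 993.73 = 0.952412
ε_A−B = (0.952412 − 1) × 1000 = -47.588 per mil
(The approximation ε ≈ δ_A − δ_B would give -47.29 per mil.)

-47.59 per mil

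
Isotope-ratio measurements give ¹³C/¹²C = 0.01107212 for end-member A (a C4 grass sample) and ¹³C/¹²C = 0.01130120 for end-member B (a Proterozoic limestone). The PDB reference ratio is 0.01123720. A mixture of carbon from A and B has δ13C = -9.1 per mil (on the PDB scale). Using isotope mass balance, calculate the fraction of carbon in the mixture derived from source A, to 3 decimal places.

δ_A = (0.01107212/0.01123720 − 1)×1000 = (0.985310 − 1)×1000 = -14.690 per mil
δ_B = (0.01130120/0.01123720 − 1)×1000 = (1.005695 − 1)×1000 = 5.695 per mil
f_A = (δ_mix − δ_B)/(δ_A − δ_B) = (-9.1 − (5.695))/(-14.690 − (5.695))
f_A = -14.795 / -20.386 = 0.7258

0.726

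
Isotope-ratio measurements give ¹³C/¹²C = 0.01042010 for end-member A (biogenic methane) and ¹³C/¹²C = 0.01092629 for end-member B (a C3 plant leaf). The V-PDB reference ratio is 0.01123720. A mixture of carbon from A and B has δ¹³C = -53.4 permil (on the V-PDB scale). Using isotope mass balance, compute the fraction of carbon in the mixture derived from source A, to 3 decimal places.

0.571

δ_A = (0.01042010/0.01123720 − 1)×1000 = (0.927286 − 1)×1000 = -72.714 permil
δ_B = (0.01092629/0.01123720 − 1)×1000 = (0.972332 − 1)×1000 = -27.668 permil
f_A = (δ_mix − δ_B)/(δ_A − δ_B) = (-53.4 − (-27.668))/(-72.714 − (-27.668))
f_A = -25.732 / -45.046 = 0.5712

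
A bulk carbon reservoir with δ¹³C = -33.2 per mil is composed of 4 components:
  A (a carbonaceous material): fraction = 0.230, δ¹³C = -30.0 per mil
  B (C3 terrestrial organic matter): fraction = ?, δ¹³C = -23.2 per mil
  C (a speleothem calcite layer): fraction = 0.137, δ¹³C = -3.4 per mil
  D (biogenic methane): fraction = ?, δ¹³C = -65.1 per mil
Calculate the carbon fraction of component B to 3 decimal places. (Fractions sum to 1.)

Let f_B and f_D be the unknown fractions; fractions sum to 1 so f_B + f_D = 0.633.
Mass balance: Σ fᵢ·δᵢ = δ_bulk ⇒ f_B·(-23.2) + f_D·(-65.1) = -33.2 − (-7.366) = -25.834
Substitute f_D = 0.633 − f_B:
f_B·(-23.2 − -65.1) = -25.834 − 0.633×(-65.1) = 15.374
f_B = 15.374 / 41.9 = 0.3669

0.367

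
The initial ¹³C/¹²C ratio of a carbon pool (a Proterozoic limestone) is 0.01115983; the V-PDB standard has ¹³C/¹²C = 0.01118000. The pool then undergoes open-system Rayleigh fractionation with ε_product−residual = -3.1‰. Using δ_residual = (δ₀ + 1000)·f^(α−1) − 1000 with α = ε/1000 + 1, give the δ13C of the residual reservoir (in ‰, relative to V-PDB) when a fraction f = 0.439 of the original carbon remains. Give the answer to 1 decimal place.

0.7‰

δ₀ = (0.01115983/0.01118000 − 1)×1000 = (0.998196 − 1)×1000 = -1.804‰
α − 1 = ε/1000 = -0.0031
f^(α−1) = 0.439^(-0.0031) = 1.002555
δ_res = (-1.804 + 1000) × 1.002555 − 1000 = 1000.747 − 1000 = 0.75‰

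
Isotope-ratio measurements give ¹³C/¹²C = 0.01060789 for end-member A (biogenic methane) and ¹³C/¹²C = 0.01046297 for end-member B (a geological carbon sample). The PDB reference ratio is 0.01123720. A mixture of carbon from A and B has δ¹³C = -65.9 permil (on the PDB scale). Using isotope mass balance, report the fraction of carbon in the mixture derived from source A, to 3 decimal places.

δ_A = (0.01060789/0.01123720 − 1)×1000 = (0.943998 − 1)×1000 = -56.002 permil
δ_B = (0.01046297/0.01123720 − 1)×1000 = (0.931101 − 1)×1000 = -68.899 permil
f_A = (δ_mix − δ_B)/(δ_A − δ_B) = (-65.9 − (-68.899))/(-56.002 − (-68.899))
f_A = 2.999 / 12.896 = 0.2325

0.233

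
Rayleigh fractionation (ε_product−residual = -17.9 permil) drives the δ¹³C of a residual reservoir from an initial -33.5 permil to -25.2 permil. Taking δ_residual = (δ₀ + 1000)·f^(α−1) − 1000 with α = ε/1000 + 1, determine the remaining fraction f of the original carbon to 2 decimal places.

α − 1 = ε/1000 = -0.0179
(δ_res + 1000)/(δ₀ + 1000) = (-25.2 + 1000)/(-33.5 + 1000) = 974.8/966.5 = 1.008588
f = 1.008588^(1/-0.0179) = exp(ln(1.008588)/-0.0179) = exp(0.00855/-0.0179)
f = exp(-0.4777) = 0.6202

0.62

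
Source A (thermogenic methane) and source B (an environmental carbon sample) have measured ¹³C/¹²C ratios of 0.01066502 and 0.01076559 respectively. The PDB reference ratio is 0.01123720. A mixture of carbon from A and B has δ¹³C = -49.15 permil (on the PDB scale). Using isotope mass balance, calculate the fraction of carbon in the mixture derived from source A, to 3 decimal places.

0.802

δ_A = (0.01066502/0.01123720 − 1)×1000 = (0.949082 − 1)×1000 = -50.918 permil
δ_B = (0.01076559/0.01123720 − 1)×1000 = (0.958031 − 1)×1000 = -41.969 permil
f_A = (δ_mix − δ_B)/(δ_A − δ_B) = (-49.15 − (-41.969))/(-50.918 − (-41.969))
f_A = -7.181 / -8.950 = 0.8024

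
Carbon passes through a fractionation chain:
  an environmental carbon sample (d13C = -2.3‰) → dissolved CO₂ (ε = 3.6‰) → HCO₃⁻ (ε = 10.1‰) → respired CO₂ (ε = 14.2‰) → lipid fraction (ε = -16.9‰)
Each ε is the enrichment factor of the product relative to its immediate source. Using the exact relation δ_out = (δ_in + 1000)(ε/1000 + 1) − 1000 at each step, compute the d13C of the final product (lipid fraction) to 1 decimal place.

step 1: δ = (-2.30 + 1000)·(3.6/1000 + 1) − 1000 = 1.29‰
step 2: δ = (1.29 + 1000)·(10.1/1000 + 1) − 1000 = 11.40‰
step 3: δ = (11.40 + 1000)·(14.2/1000 + 1) − 1000 = 25.77‰
step 4: δ = (25.77 + 1000)·(-16.9/1000 + 1) − 1000 = 8.43‰

8.4‰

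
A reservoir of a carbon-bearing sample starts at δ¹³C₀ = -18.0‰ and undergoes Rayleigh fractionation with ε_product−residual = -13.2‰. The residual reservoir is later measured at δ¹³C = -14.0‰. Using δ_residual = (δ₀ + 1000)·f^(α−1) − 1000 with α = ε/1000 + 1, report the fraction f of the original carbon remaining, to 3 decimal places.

0.735

α − 1 = ε/1000 = -0.0132
(δ_res + 1000)/(δ₀ + 1000) = (-14.0 + 1000)/(-18.0 + 1000) = 986.0/982.0 = 1.004073
f = 1.004073^(1/-0.0132) = exp(ln(1.004073)/-0.0132) = exp(0.00407/-0.0132)
f = exp(-0.3080) = 0.7349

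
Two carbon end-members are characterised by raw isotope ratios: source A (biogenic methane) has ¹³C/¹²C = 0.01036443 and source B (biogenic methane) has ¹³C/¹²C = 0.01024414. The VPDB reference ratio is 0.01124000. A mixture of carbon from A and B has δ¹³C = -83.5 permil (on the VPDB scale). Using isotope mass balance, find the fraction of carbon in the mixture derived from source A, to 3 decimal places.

0.477

δ_A = (0.01036443/0.01124000 − 1)×1000 = (0.922102 − 1)×1000 = -77.898 permil
δ_B = (0.01024414/0.01124000 − 1)×1000 = (0.911400 − 1)×1000 = -88.600 permil
f_A = (δ_mix − δ_B)/(δ_A − δ_B) = (-83.5 − (-88.600))/(-77.898 − (-88.600))
f_A = 5.100 / 10.702 = 0.4765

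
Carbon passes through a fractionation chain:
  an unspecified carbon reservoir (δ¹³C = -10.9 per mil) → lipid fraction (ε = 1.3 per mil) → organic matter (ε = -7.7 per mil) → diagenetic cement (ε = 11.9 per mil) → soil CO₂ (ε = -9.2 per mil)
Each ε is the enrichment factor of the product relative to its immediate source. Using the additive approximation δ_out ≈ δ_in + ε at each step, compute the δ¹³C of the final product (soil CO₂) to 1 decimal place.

-14.6 per mil

step 1: δ ≈ -10.9 + (1.3) = -9.6 per mil
step 2: δ ≈ -9.6 + (-7.7) = -17.3 per mil
step 3: δ ≈ -17.3 + (11.9) = -5.4 per mil
step 4: δ ≈ -5.4 + (-9.2) = -14.6 per mil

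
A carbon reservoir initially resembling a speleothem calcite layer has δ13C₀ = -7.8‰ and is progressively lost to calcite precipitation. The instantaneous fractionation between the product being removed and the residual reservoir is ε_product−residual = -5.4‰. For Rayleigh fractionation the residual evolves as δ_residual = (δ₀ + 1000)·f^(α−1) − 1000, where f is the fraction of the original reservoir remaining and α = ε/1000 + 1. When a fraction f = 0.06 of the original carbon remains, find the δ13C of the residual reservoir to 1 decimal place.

Rayleigh residual: δ_res = (δ₀ + 1000)·f^(α−1) − 1000
α = ε/1000 + 1 = 0.99460, so α − 1 = -0.00540
f^(α−1) = 0.06^(-0.00540) = 1.015308
δ_res = (-7.8 + 1000) × 1.015308 − 1000 = 1007.389 − 1000 = 7.39‰

7.4‰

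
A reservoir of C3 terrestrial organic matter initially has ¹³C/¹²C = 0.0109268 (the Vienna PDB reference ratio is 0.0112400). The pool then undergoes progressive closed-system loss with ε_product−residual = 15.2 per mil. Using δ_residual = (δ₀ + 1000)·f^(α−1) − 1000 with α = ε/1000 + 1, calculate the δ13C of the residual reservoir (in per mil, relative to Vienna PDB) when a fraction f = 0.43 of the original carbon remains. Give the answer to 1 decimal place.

δ₀ = (0.0109268/0.0112400 − 1)×1000 = (0.972135 − 1)×1000 = -27.865 per mil
α − 1 = ε/1000 = 0.0152
f^(α−1) = 0.43^(0.0152) = 0.987254
δ_res = (-27.865 + 1000) × 0.987254 − 1000 = 959.744 − 1000 = -40.26 per mil

-40.3 per mil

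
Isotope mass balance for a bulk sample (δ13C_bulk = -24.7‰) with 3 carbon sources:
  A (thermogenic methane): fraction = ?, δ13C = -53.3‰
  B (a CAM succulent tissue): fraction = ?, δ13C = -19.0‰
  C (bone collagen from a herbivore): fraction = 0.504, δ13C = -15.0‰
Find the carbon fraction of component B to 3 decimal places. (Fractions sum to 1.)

Let f_B and f_A be the unknown fractions; fractions sum to 1 so f_B + f_A = 0.496.
Mass balance: Σ fᵢ·δᵢ = δ_bulk ⇒ f_B·(-19.0) + f_A·(-53.3) = -24.7 − (-7.560) = -17.140
Substitute f_A = 0.496 − f_B:
f_B·(-19.0 − -53.3) = -17.140 − 0.496×(-53.3) = 9.297
f_B = 9.297 / 34.3 = 0.2710

0.271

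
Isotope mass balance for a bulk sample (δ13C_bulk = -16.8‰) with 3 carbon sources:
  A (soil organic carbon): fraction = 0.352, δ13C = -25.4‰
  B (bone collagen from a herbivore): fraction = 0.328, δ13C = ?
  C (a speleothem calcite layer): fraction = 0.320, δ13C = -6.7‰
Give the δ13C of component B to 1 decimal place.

-17.4‰

Isotope mass balance: δ_bulk = Σ fᵢ·δᵢ.
-16.8 = 0.352×(-25.4) + 0.328×δ_B + 0.320×(-6.7)
0.328·δ_B = -16.8 − (-11.085) = -5.715
δ_B = -5.715 / 0.328 = -17.42‰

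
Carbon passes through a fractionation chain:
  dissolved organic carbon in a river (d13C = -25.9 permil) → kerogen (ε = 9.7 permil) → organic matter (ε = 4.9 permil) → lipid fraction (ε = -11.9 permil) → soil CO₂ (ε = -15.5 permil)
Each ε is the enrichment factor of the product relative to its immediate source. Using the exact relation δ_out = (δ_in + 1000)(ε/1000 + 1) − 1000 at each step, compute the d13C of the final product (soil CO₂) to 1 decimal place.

-38.5 permil

step 1: δ = (-25.90 + 1000)·(9.7/1000 + 1) − 1000 = -16.45 permil
step 2: δ = (-16.45 + 1000)·(4.9/1000 + 1) − 1000 = -11.63 permil
step 3: δ = (-11.63 + 1000)·(-11.9/1000 + 1) − 1000 = -23.39 permil
step 4: δ = (-23.39 + 1000)·(-15.5/1000 + 1) − 1000 = -38.53 permil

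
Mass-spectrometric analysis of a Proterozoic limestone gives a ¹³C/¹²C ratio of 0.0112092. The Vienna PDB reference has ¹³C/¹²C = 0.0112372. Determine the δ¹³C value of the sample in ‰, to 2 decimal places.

δ¹³C = (R_sample / R_standard − 1) × 1000
R_sample / R_standard = 0.0112092 / 0.0112372 = 0.997508
δ¹³C = (0.997508 − 1) × 1000 = -2.492‰

-2.49‰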